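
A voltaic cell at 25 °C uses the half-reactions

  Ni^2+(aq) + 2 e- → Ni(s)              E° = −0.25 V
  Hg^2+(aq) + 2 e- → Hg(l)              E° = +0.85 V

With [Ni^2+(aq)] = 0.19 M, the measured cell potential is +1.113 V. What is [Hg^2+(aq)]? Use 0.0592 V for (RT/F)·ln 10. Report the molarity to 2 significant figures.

Hg²⁺/Hg is the cathode (higher E°); E°cell = +0.85 − (−0.25) = +1.10 V with n = 2.
From the Nernst equation, log Q = n(E° − E)/0.0592 = 2·(+1.10 − (+1.113))/0.0592 = −0.439.
The balanced reaction is Hg^2+(aq) + Ni(s) → Hg(l) + Ni^2+(aq), so Q = [Ni^2+(aq)] / [Hg^2+(aq)].
Solving for the unknown gives log [Hg^2+(aq)] = −0.282, so [Hg^2+(aq)] ≈ 0.52 M.

0.52 M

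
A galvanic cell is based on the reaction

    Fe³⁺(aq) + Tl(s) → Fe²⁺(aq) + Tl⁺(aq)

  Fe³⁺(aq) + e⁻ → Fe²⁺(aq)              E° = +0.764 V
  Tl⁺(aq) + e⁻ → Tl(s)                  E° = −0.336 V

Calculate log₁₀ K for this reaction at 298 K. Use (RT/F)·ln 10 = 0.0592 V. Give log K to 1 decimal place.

log K = 18.6

The Fe³⁺/Fe²⁺ couple is reduced (cathode); E°cell = +0.764 − (−0.336) = +1.100 V with n = 1.
At equilibrium E = 0, so log K = nE°cell / 0.0592 = (1)(+1.100) / 0.0592 = 18.6.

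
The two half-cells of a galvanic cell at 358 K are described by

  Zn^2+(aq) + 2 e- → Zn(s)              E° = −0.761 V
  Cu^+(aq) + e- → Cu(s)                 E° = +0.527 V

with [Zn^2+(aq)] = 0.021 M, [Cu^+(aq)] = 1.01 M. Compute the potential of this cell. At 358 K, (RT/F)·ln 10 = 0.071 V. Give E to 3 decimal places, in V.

The Cu⁺/Cu couple has the more positive E°, so it is the cathode; Zn²⁺/Zn is the anode.
E°cell = E°cat − E°an = +0.527 − (−0.761) = +1.288 V; n = 2.
The balanced reaction is 2 Cu^+(aq) + Zn(s) → 2 Cu(s) + Zn^2+(aq), so Q = [Zn^2+(aq)] / [Cu^+(aq)]^2 = 0.0206 and log Q = −1.686.
Applying E = E° − (RT ln10/nF)·log Q gives +1.288 − (0.071/2)(−1.686) = +1.348 V.

+1.348 V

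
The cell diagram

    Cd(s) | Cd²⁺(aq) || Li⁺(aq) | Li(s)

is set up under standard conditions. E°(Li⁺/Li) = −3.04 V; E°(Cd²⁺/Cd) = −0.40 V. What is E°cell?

−2.64 V

By convention the left-hand electrode in cell notation is the anode (oxidation) and the right-hand electrode is the cathode (reduction).
E°cell = E°(right) − E°(left) = −3.04 − (−0.40) = −2.64 V.
The negative sign shows that, as written, the cell would require an external voltage to drive the reaction.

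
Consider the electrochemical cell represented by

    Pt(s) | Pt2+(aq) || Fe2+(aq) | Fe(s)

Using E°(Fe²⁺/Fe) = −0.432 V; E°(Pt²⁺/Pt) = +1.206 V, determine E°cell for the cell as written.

By convention the left-hand electrode in cell notation is the anode (oxidation) and the right-hand electrode is the cathode (reduction).
E°cell = E°(right) − E°(left) = −0.432 − (+1.206) = −1.638 V.
The negative sign shows that, as written, the cell would require an external voltage to drive the reaction.

−1.638 V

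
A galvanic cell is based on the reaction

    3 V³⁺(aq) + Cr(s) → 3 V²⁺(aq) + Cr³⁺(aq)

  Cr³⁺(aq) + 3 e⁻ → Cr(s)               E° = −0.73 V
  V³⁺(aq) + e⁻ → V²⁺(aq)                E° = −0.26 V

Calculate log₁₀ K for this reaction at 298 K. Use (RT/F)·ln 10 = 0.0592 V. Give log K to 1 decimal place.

The V³⁺/V²⁺ couple is reduced (cathode); E°cell = −0.26 − (−0.73) = +0.47 V with n = 3.
At equilibrium E = 0, so log K = nE°cell / 0.0592 = (3)(+0.47) / 0.0592 = 23.8.

log K = 23.8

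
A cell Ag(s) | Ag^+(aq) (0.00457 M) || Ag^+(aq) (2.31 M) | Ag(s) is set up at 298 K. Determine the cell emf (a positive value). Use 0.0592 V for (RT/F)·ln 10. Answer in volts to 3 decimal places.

For a concentration cell E°cell = 0, since both electrodes use the same couple.
The compartment with the higher Ag^+(aq) concentration (2.31 M) acts as the cathode; ions are reduced there and produced at the dilute (0.00457 M) anode.
With n = 1, Ecell = −(0.0592/1)·log([dilute]/[conc]) = −(0.0592/1)·log(0.00457/2.31) = +0.160 V.

0.160 V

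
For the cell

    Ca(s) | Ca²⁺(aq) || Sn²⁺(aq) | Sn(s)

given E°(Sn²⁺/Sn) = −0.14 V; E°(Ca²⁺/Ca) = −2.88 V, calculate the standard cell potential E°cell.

+2.74 V

By convention the left-hand electrode in cell notation is the anode (oxidation) and the right-hand electrode is the cathode (reduction).
E°cell = E°(right) − E°(left) = −0.14 − (−2.88) = +2.74 V.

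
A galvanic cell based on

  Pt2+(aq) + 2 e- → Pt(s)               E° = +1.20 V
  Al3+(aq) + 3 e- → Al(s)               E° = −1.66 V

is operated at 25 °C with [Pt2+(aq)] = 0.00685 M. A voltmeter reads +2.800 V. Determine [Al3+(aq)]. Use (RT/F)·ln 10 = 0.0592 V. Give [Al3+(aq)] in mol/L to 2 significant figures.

With Pt²⁺/Pt at the cathode and Al³⁺/Al at the anode, E°cell = +1.20 − (−1.66) = +2.86 V (n = 6).
From the Nernst equation, log Q = n(E° − E)/0.0592 = 6·(+2.86 − (+2.800))/0.0592 = 6.081.
Balancing electrons gives 3 Pt2+(aq) + 2 Al(s) → 3 Pt(s) + 2 Al3+(aq); thus Q = [Al3+(aq)]^2 / [Pt2+(aq)]^3.
Solving for the unknown gives log [Al3+(aq)] = −0.206, so [Al3+(aq)] ≈ 0.62 M.

0.62 M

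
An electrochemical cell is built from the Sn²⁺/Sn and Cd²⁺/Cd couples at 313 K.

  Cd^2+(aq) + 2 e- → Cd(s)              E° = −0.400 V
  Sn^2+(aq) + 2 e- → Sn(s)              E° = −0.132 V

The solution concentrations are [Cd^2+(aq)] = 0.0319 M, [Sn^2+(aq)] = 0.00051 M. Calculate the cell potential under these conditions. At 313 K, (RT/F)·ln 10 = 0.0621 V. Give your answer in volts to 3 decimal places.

Sn²⁺/Sn is reduced (cathode, E° = −0.132 V) and Cd²⁺/Cd is oxidized (anode).
E°cell = E°cat − E°an = −0.132 − (−0.400) = +0.268 V; n = 2.
For the overall reaction Sn^2+(aq) + Cd(s) → Sn(s) + Cd^2+(aq), Q = [Cd^2+(aq)] / [Sn^2+(aq)] = 62.5, giving log Q = 1.796.
Applying E = E° − (RT ln10/nF)·log Q gives +0.268 − (0.0621/2)(1.796) = +0.212 V.

+0.212 V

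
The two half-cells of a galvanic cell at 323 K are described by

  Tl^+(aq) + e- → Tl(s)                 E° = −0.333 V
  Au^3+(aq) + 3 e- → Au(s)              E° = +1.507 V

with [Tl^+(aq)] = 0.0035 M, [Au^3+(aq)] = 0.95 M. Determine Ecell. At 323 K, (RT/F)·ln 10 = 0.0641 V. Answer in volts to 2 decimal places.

Since E°(Au³⁺/Au) > E°(Tl⁺/Tl), Au³⁺/Au serves as the cathode.
The standard potential is +1.507 − (−0.333) = +1.840 V and the balanced reaction transfers n = 3 electrons.
The balanced reaction is Au^3+(aq) + 3 Tl(s) → Au(s) + 3 Tl^+(aq), so Q = [Tl^+(aq)]^3 / [Au^3+(aq)] = 4.51×10^−8 and log Q = −7.346.
Applying E = E° − (RT ln10/nF)·log Q gives +1.840 − (0.0641/3)(−7.346) = +2.00 V.

+2.00 V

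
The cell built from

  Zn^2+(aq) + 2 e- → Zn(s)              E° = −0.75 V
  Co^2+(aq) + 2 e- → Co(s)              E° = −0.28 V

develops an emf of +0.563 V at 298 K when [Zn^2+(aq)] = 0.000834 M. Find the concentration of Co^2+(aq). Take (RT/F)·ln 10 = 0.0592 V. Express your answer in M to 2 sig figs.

With Co²⁺/Co at the cathode and Zn²⁺/Zn at the anode, E°cell = −0.28 − (−0.75) = +0.47 V (n = 2).
Rearranging E = E° − (0.0592/n)·log Q gives log Q = 2(+0.47 − (+0.563))/0.0592 = −3.142.
The balanced reaction is Co^2+(aq) + Zn(s) → Co(s) + Zn^2+(aq), so Q = [Zn^2+(aq)] / [Co^2+(aq)].
Solving for the unknown gives log [Co^2+(aq)] = 0.063, so [Co^2+(aq)] ≈ 1.2 M.

1.2 M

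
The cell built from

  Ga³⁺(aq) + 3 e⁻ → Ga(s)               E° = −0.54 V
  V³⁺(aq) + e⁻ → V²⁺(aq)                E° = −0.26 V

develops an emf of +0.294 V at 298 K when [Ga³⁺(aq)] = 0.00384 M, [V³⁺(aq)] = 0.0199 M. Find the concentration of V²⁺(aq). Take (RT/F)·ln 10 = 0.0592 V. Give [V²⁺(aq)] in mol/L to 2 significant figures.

0.074 M

V³⁺/V²⁺ is the cathode (higher E°); E°cell = −0.26 − (−0.54) = +0.28 V with n = 3.
Since E = E° − (0.0592/n)·log Q, log Q = n(E° − E)/0.0592 = −0.709.
The balanced reaction is 3 V³⁺(aq) + Ga(s) → 3 V²⁺(aq) + Ga³⁺(aq), so Q = ([V²⁺(aq)]^3·[Ga³⁺(aq)]) / [V³⁺(aq)]^3.
Isolating [V²⁺(aq)] in Q = 10^{−0.709} yields log [V²⁺(aq)] = −1.132, i.e. 0.074 M.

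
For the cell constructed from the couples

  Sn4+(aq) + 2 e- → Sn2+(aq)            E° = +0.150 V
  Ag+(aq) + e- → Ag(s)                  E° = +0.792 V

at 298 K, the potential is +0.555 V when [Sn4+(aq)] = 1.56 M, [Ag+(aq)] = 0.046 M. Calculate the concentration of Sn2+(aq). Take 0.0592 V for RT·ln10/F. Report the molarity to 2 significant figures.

0.85 M

The Ag⁺/Ag couple has the larger reduction potential, so it is the cathode: E°cell = +0.792 − (+0.150) = +0.642 V and n = 2.
Rearranging E = E° − (0.0592/n)·log Q gives log Q = 2(+0.642 − (+0.555))/0.0592 = 2.939.
Balancing electrons gives 2 Ag+(aq) + Sn2+(aq) → 2 Ag(s) + Sn4+(aq); thus Q = [Sn4+(aq)] / ([Ag+(aq)]^2·[Sn2+(aq)]).
Substituting the known concentrations and solving, log [Sn2+(aq)] = −0.071 and [Sn2+(aq)] = 0.85 M.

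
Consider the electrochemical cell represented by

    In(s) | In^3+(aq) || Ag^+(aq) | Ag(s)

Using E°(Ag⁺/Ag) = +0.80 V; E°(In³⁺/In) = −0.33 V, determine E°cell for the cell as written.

By convention the left-hand electrode in cell notation is the anode (oxidation) and the right-hand electrode is the cathode (reduction).
E°cell = E°(right) − E°(left) = +0.80 − (−0.33) = +1.13 V.

+1.13 V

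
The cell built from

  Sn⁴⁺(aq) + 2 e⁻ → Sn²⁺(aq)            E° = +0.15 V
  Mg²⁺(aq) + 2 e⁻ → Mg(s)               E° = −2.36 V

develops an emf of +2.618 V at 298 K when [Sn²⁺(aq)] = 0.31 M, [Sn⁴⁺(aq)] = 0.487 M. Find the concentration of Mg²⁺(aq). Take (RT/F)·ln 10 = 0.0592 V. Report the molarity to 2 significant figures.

0.00035 M

The Sn⁴⁺/Sn²⁺ couple has the larger reduction potential, so it is the cathode: E°cell = +0.15 − (−2.36) = +2.51 V and n = 2.
Since E = E° − (0.0592/n)·log Q, log Q = n(E° − E)/0.0592 = −3.649.
For Sn⁴⁺(aq) + Mg(s) → Sn²⁺(aq) + Mg²⁺(aq), the reaction quotient is Q = ([Sn²⁺(aq)]·[Mg²⁺(aq)]) / [Sn⁴⁺(aq)].
Solving for the unknown gives log [Mg²⁺(aq)] = −3.453, so [Mg²⁺(aq)] ≈ 0.00035 M.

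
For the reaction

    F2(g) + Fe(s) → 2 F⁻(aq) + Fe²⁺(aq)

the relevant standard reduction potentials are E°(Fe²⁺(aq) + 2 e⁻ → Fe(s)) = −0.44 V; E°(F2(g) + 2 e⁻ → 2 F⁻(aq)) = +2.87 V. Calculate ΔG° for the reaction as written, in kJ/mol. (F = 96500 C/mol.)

In the reaction as written F2(g) is reduced, so the F₂/F⁻ couple is the cathode and Fe²⁺/Fe is the anode.
E°cell = +2.87 − (−0.44) = +3.31 V; balancing electrons gives n = 2.
ΔG° = −nFE°cell = −(2)(96500)(+3.31) J/mol = −639 kJ/mol.

−639 kJ/mol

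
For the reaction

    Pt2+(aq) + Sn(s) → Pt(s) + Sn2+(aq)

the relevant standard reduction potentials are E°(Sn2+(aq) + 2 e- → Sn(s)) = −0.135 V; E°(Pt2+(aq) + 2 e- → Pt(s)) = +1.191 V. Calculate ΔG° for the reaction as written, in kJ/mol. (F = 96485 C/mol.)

In the reaction as written Pt2+(aq) is reduced, so the Pt²⁺/Pt couple is the cathode and Sn²⁺/Sn is the anode.
E°cell = +1.191 − (−0.135) = +1.326 V; balancing electrons gives n = 2.
ΔG° = −nFE°cell = −(2)(96485)(+1.326) J/mol = −256 kJ/mol.

−256 kJ/mol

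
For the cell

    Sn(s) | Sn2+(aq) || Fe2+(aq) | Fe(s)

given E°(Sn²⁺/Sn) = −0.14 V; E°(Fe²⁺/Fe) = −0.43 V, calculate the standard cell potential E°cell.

−0.29 V

By convention the left-hand electrode in cell notation is the anode (oxidation) and the right-hand electrode is the cathode (reduction).
E°cell = E°(right) − E°(left) = −0.43 − (−0.14) = −0.29 V.
The negative sign shows that, as written, the cell would require an external voltage to drive the reaction.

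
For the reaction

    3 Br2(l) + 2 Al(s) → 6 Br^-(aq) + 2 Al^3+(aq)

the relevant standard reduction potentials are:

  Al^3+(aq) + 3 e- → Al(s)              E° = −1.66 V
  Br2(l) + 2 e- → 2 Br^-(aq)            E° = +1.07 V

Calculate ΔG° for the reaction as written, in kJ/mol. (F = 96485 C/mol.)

In the reaction as written Br2(l) is reduced, so the Br₂/Br⁻ couple is the cathode and Al³⁺/Al is the anode.
E°cell = +1.07 − (−1.66) = +2.73 V; balancing electrons gives n = 6.
ΔG° = −nFE°cell = −(6)(96485)(+2.73) J/mol = −1580 kJ/mol.

−1580 kJ/mol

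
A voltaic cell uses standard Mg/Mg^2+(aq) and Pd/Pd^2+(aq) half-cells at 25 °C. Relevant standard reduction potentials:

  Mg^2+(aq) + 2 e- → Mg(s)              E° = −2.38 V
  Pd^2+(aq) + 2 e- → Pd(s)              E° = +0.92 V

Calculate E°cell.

Of the two couples in this cell, the one with the more positive reduction potential is reduced at the cathode: here that is Pd²⁺/Pd (+0.92 V); Mg²⁺/Mg (−2.38 V) is the anode.
E°cell = E°(cathode) − E°(anode) = +0.92 − (−2.38) = +3.30 V.

+3.30 V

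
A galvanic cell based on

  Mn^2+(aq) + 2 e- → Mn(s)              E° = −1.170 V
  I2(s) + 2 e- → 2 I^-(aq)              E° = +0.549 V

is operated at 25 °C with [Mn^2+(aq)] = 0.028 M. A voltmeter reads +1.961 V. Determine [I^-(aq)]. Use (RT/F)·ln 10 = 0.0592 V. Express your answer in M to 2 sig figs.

The I₂/I⁻ couple has the larger reduction potential, so it is the cathode: E°cell = +0.549 − (−1.170) = +1.719 V and n = 2.
Rearranging E = E° − (0.0592/n)·log Q gives log Q = 2(+1.719 − (+1.961))/0.0592 = −8.176.
Balancing electrons gives I2(s) + Mn(s) → 2 I^-(aq) + Mn^2+(aq); thus Q = [I^-(aq)]^2·[Mn^2+(aq)].
Isolating [I^-(aq)] in Q = 10^{−8.176} yields log [I^-(aq)] = −3.312, i.e. 0.00049 M.

0.00049 M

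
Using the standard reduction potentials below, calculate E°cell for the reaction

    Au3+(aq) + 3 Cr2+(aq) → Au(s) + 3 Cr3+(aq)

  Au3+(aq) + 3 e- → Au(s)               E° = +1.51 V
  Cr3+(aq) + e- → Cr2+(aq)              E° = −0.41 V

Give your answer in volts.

In the reaction as written, Au3+(aq) is reduced (cathode) and Cr3+(aq) is produced by oxidation at the anode.
E°cell = E°(cathode) − E°(anode) = +1.51 − (−0.41) = +1.92 V.

+1.92 V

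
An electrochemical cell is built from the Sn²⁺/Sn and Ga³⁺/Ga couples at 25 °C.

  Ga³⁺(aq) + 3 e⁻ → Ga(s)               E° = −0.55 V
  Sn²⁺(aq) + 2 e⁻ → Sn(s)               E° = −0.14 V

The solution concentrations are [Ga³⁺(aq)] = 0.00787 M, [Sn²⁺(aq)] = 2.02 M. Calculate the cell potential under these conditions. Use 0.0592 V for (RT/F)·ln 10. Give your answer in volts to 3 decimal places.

Sn²⁺/Sn is reduced (cathode, E° = −0.14 V) and Ga³⁺/Ga is oxidized (anode).
E°cell = E°cat − E°an = −0.14 − (−0.55) = +0.41 V; n = 6.
For the overall reaction 3 Sn²⁺(aq) + 2 Ga(s) → 3 Sn(s) + 2 Ga³⁺(aq), Q = [Ga³⁺(aq)]^2 / [Sn²⁺(aq)]^3 = 7.51×10^−6, giving log Q = −5.124.
E = E° − (0.0592/n)·log Q = +0.41 − (0.0592/6)(−5.124) = +0.461 V.

+0.461 V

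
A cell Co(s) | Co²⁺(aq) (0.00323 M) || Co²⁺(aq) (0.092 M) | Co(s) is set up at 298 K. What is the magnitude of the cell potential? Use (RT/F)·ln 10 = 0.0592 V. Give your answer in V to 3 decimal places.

For a concentration cell E°cell = 0, since both electrodes use the same couple.
The compartment with the higher Co²⁺(aq) concentration (0.092 M) acts as the cathode; ions are reduced there and produced at the dilute (0.00323 M) anode.
With n = 2, Ecell = −(0.0592/2)·log([dilute]/[conc]) = −(0.0592/2)·log(0.00323/0.092) = +0.043 V.

0.043 V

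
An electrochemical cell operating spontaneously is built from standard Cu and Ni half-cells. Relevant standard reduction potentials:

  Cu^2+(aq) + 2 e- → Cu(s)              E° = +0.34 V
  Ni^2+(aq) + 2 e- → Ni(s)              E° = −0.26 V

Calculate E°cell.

+0.60 V

Of the two couples in this cell, the one with the more positive reduction potential is reduced at the cathode: here that is Cu²⁺/Cu (+0.34 V); Ni²⁺/Ni (−0.26 V) is the anode.
E°cell = E°(cathode) − E°(anode) = +0.34 − (−0.26) = +0.60 V.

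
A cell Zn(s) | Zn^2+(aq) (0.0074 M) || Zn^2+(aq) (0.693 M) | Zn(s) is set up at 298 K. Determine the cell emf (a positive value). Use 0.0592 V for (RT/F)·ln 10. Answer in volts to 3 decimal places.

0.058 V

For a concentration cell E°cell = 0, since both electrodes use the same couple.
The compartment with the higher Zn^2+(aq) concentration (0.693 M) acts as the cathode; ions are reduced there and produced at the dilute (0.0074 M) anode.
With n = 2, Ecell = −(0.0592/2)·log([dilute]/[conc]) = −(0.0592/2)·log(0.0074/0.693) = +0.058 V.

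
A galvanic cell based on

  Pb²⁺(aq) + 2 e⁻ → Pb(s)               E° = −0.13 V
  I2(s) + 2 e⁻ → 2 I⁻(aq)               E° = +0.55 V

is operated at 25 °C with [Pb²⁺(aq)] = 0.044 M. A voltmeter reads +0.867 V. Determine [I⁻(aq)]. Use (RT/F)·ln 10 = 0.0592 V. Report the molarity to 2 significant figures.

With I₂/I⁻ at the cathode and Pb²⁺/Pb at the anode, E°cell = +0.55 − (−0.13) = +0.68 V (n = 2).
Since E = E° − (0.0592/n)·log Q, log Q = n(E° − E)/0.0592 = −6.318.
The balanced reaction is I2(s) + Pb(s) → 2 I⁻(aq) + Pb²⁺(aq), so Q = [I⁻(aq)]^2·[Pb²⁺(aq)].
Solving for the unknown gives log [I⁻(aq)] = −2.481, so [I⁻(aq)] ≈ 0.0033 M.

0.0033 M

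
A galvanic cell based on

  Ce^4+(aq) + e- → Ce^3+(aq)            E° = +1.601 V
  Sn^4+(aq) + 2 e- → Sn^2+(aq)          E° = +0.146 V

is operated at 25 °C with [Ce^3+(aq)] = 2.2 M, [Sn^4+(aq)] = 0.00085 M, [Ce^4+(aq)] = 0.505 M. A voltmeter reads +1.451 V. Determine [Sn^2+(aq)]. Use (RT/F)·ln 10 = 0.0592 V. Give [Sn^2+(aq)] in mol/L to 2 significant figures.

0.012 M

With Ce⁴⁺/Ce³⁺ at the cathode and Sn⁴⁺/Sn²⁺ at the anode, E°cell = +1.601 − (+0.146) = +1.455 V (n = 2).
Since E = E° − (0.0592/n)·log Q, log Q = n(E° − E)/0.0592 = 0.135.
For 2 Ce^4+(aq) + Sn^2+(aq) → 2 Ce^3+(aq) + Sn^4+(aq), the reaction quotient is Q = ([Ce^3+(aq)]^2·[Sn^4+(aq)]) / ([Ce^4+(aq)]^2·[Sn^2+(aq)]).
Solving for the unknown gives log [Sn^2+(aq)] = −1.927, so [Sn^2+(aq)] ≈ 0.012 M.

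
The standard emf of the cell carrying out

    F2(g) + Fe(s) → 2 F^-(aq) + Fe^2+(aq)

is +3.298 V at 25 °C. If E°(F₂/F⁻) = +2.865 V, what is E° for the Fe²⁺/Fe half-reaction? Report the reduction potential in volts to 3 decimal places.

−0.433 V

In the reaction as written the F₂/F⁻ couple is reduced (cathode) and Fe²⁺/Fe is oxidized (anode), so E°cell = E°(F₂/F⁻) − E°(Fe²⁺/Fe).
E°(Fe²⁺/Fe) = E°(cathode) − E°cell = +2.865 − (+3.298) = −0.433 V.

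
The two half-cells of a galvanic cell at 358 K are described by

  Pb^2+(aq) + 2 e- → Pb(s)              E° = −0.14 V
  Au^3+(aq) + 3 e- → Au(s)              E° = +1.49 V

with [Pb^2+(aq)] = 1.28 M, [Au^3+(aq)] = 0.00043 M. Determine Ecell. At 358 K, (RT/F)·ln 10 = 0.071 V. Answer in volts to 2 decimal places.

+1.55 V

Au³⁺/Au is reduced (cathode, E° = +1.49 V) and Pb²⁺/Pb is oxidized (anode).
E°cell = +1.49 − (−0.14) = +1.63 V, with n = 6 electrons transferred.
For the overall reaction 2 Au^3+(aq) + 3 Pb(s) → 2 Au(s) + 3 Pb^2+(aq), Q = [Pb^2+(aq)]^3 / [Au^3+(aq)]^2 = 1.13×10^7, giving log Q = 7.055.
Applying E = E° − (RT ln10/nF)·log Q gives +1.63 − (0.071/6)(7.055) = +1.55 V.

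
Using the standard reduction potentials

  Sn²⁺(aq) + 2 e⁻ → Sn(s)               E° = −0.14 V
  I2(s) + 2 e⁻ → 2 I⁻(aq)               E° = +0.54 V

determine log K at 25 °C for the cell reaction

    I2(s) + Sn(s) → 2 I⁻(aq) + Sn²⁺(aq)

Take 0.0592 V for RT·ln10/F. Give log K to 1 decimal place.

The I₂/I⁻ couple is reduced (cathode); E°cell = +0.54 − (−0.14) = +0.68 V with n = 2.
At equilibrium E = 0, so log K = nE°cell / 0.0592 = (2)(+0.68) / 0.0592 = 23.0.

log K = 23.0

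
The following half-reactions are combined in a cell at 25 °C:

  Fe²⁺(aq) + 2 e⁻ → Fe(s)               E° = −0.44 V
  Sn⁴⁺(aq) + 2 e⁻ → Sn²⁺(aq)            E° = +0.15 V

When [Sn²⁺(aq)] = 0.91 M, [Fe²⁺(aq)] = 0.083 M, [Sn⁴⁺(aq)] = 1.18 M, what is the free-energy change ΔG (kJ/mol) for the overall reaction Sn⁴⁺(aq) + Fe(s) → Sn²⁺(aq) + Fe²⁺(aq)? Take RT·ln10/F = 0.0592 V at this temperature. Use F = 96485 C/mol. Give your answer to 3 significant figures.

−121 kJ/mol

E°cell = +0.15 − (−0.44) = +0.59 V; the balanced reaction transfers n = 2 electrons.
Q = ([Sn²⁺(aq)]·[Fe²⁺(aq)]) / [Sn⁴⁺(aq)] = 0.064, so log Q = −1.194 and E = +0.59 − (0.0592/2)(−1.194) = +0.6253 V.
Finally ΔG = −nFE = −(2)(96485 C/mol)(+0.6253 V) = −121 kJ/mol.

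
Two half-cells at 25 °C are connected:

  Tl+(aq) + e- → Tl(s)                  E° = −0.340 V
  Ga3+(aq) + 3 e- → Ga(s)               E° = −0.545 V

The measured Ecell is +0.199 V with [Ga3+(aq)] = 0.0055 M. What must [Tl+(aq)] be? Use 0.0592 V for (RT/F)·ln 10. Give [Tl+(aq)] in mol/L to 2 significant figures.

With Tl⁺/Tl at the cathode and Ga³⁺/Ga at the anode, E°cell = −0.340 − (−0.545) = +0.205 V (n = 3).
Since E = E° − (0.0592/n)·log Q, log Q = n(E° − E)/0.0592 = 0.304.
Balancing electrons gives 3 Tl+(aq) + Ga(s) → 3 Tl(s) + Ga3+(aq); thus Q = [Ga3+(aq)] / [Tl+(aq)]^3.
Isolating [Tl+(aq)] in Q = 10^{0.304} yields log [Tl+(aq)] = −0.855, i.e. 0.14 M.

0.14 M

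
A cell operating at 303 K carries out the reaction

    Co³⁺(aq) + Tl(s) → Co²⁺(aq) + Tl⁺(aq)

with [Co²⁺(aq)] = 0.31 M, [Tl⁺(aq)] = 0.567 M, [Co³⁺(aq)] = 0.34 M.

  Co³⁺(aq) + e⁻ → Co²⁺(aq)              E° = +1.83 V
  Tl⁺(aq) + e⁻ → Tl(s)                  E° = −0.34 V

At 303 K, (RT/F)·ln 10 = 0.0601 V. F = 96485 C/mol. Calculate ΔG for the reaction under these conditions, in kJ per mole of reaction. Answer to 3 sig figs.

−211 kJ/mol

E°cell = +1.83 − (−0.34) = +2.17 V; the balanced reaction transfers n = 1 electron.
Here Q = ([Co²⁺(aq)]·[Tl⁺(aq)]) / [Co³⁺(aq)] = 0.517 (log Q = −0.287), giving E = +2.17 − (0.0601/1)·(−0.287) = +2.1872 V.
Finally ΔG = −nFE = −(1)(96485 C/mol)(+2.1872 V) = −211 kJ/mol.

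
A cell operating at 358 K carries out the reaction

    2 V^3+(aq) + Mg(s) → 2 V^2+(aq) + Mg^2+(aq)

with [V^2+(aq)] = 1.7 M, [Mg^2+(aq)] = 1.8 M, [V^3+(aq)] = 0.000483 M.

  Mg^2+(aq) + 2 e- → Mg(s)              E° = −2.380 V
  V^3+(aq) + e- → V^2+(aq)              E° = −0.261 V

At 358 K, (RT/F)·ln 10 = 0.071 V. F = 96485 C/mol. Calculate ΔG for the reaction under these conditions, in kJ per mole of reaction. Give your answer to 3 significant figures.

−359 kJ/mol

E°cell = −0.261 − (−2.380) = +2.119 V; the balanced reaction transfers n = 2 electrons.
Here Q = ([V^2+(aq)]^2·[Mg^2+(aq)]) / [V^3+(aq)]^2 = 2.23×10^7 (log Q = 7.348), giving E = +2.119 − (0.071/2)·(7.348) = +1.8581 V.
Then ΔG = −nFE = −2 × 96485 × +1.8581 J/mol = −359 kJ/mol.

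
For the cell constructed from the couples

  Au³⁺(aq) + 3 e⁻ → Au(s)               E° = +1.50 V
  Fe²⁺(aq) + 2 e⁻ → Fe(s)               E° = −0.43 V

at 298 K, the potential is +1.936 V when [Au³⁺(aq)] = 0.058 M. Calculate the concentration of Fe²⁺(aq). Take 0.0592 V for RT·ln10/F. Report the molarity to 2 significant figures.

0.094 M

With Au³⁺/Au at the cathode and Fe²⁺/Fe at the anode, E°cell = +1.50 − (−0.43) = +1.93 V (n = 6).
From the Nernst equation, log Q = n(E° − E)/0.0592 = 6·(+1.93 − (+1.936))/0.0592 = −0.608.
Balancing electrons gives 2 Au³⁺(aq) + 3 Fe(s) → 2 Au(s) + 3 Fe²⁺(aq); thus Q = [Fe²⁺(aq)]^3 / [Au³⁺(aq)]^2.
Solving for the unknown gives log [Fe²⁺(aq)] = −1.027, so [Fe²⁺(aq)] ≈ 0.094 M.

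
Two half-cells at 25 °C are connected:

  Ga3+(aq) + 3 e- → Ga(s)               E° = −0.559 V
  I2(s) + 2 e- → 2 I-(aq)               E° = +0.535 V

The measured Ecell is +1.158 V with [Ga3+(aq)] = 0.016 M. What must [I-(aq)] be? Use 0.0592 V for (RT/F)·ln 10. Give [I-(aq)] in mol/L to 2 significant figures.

The I₂/I⁻ couple has the larger reduction potential, so it is the cathode: E°cell = +0.535 − (−0.559) = +1.094 V and n = 6.
Rearranging E = E° − (0.0592/n)·log Q gives log Q = 6(+1.094 − (+1.158))/0.0592 = −6.486.
For 3 I2(s) + 2 Ga(s) → 6 I-(aq) + 2 Ga3+(aq), the reaction quotient is Q = [I-(aq)]^6·[Ga3+(aq)]^2.
Isolating [I-(aq)] in Q = 10^{−6.486} yields log [I-(aq)] = −0.482, i.e. 0.33 M.

0.33 M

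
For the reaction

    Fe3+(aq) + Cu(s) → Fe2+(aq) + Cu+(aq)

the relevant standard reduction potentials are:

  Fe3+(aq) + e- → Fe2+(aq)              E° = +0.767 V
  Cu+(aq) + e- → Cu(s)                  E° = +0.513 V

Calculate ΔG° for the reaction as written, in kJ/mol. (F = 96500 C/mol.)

In the reaction as written Fe3+(aq) is reduced, so the Fe³⁺/Fe²⁺ couple is the cathode and Cu⁺/Cu is the anode.
E°cell = +0.767 − (+0.513) = +0.254 V; balancing electrons gives n = 1.
ΔG° = −nFE°cell = −(1)(96500)(+0.254) J/mol = −24.5 kJ/mol.

−24.5 kJ/mol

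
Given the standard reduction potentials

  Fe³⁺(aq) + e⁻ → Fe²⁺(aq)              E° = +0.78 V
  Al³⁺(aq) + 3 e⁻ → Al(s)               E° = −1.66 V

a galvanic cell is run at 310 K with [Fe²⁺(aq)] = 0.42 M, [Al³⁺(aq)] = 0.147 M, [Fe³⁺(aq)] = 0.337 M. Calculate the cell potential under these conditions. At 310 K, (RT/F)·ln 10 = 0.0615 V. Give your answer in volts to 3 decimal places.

Fe³⁺/Fe²⁺ is reduced (cathode, E° = +0.78 V) and Al³⁺/Al is oxidized (anode).
E°cell = E°cat − E°an = +0.78 − (−1.66) = +2.44 V; n = 3.
Balancing gives 3 Fe³⁺(aq) + Al(s) → 3 Fe²⁺(aq) + Al³⁺(aq); hence Q = ([Fe²⁺(aq)]^3·[Al³⁺(aq)]) / [Fe³⁺(aq)]^3 = 0.285 (log Q = −0.546).
Applying E = E° − (RT ln10/nF)·log Q gives +2.44 − (0.0615/3)(−0.546) = +2.451 V.

+2.451 V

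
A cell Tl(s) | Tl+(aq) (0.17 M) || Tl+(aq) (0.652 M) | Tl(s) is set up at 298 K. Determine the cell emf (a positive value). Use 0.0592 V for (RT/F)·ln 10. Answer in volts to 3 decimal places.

0.035 V

For a concentration cell E°cell = 0, since both electrodes use the same couple.
The compartment with the higher Tl+(aq) concentration (0.652 M) acts as the cathode; ions are reduced there and produced at the dilute (0.17 M) anode.
With n = 1, Ecell = −(0.0592/1)·log([dilute]/[conc]) = −(0.0592/1)·log(0.17/0.652) = +0.035 V.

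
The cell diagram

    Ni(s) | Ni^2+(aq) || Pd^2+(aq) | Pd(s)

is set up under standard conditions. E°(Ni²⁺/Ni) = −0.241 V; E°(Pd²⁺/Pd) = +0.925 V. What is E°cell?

+1.166 V

By convention the left-hand electrode in cell notation is the anode (oxidation) and the right-hand electrode is the cathode (reduction).
E°cell = E°(right) − E°(left) = +0.925 − (−0.241) = +1.166 V.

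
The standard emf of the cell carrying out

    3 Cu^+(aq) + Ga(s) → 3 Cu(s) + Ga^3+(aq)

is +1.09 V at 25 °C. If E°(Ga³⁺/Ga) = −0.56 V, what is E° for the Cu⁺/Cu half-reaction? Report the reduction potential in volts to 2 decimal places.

In the reaction as written the Cu⁺/Cu couple is reduced (cathode) and Ga³⁺/Ga is oxidized (anode), so E°cell = E°(Cu⁺/Cu) − E°(Ga³⁺/Ga).
E°(Cu⁺/Cu) = E°cell + E°(anode) = +1.09 + (−0.56) = +0.53 V.

+0.53 V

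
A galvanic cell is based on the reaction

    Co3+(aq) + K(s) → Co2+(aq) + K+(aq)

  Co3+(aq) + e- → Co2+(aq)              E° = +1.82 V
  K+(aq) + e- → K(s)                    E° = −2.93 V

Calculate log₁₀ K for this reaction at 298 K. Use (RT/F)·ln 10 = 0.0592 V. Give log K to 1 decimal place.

log K = 80.2

The Co³⁺/Co²⁺ couple is reduced (cathode); E°cell = +1.82 − (−2.93) = +4.75 V with n = 1.
At equilibrium E = 0, so log K = nE°cell / 0.0592 = (1)(+4.75) / 0.0592 = 80.2.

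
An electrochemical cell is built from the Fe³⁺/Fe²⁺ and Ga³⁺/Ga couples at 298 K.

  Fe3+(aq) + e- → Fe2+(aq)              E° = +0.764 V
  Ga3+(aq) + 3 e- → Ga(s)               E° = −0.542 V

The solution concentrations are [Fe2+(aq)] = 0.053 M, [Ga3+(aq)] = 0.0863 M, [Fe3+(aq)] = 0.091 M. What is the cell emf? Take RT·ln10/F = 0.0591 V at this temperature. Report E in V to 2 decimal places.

Fe³⁺/Fe²⁺ is reduced (cathode, E° = +0.764 V) and Ga³⁺/Ga is oxidized (anode).
E°cell = E°cat − E°an = +0.764 − (−0.542) = +1.306 V; n = 3.
Balancing gives 3 Fe3+(aq) + Ga(s) → 3 Fe2+(aq) + Ga3+(aq); hence Q = ([Fe2+(aq)]^3·[Ga3+(aq)]) / [Fe3+(aq)]^3 = 0.017 (log Q = −1.768).
Applying E = E° − (RT ln10/nF)·log Q gives +1.306 − (0.0591/3)(−1.768) = +1.34 V.

+1.34 V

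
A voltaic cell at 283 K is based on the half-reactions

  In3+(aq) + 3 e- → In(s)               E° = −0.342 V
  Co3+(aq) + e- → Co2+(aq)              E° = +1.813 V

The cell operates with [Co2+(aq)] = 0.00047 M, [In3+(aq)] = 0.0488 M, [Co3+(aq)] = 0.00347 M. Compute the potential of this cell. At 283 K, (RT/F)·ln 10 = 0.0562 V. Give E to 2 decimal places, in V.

Co³⁺/Co²⁺ is reduced (cathode, E° = +1.813 V) and In³⁺/In is oxidized (anode).
E°cell = E°cat − E°an = +1.813 − (−0.342) = +2.155 V; n = 3.
For the overall reaction 3 Co3+(aq) + In(s) → 3 Co2+(aq) + In3+(aq), Q = ([Co2+(aq)]^3·[In3+(aq)]) / [Co3+(aq)]^3 = 0.000121, giving log Q = −3.916.
Applying E = E° − (RT ln10/nF)·log Q gives +2.155 − (0.0562/3)(−3.916) = +2.23 V.

+2.23 V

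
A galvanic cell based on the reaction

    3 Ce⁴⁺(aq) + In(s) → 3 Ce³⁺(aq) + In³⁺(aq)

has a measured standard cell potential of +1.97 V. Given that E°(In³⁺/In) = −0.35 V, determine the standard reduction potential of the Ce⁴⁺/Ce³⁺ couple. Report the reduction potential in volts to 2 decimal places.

In the reaction as written the Ce⁴⁺/Ce³⁺ couple is reduced (cathode) and In³⁺/In is oxidized (anode), so E°cell = E°(Ce⁴⁺/Ce³⁺) − E°(In³⁺/In).
E°(Ce⁴⁺/Ce³⁺) = E°cell + E°(anode) = +1.97 + (−0.35) = +1.62 V.

+1.62 V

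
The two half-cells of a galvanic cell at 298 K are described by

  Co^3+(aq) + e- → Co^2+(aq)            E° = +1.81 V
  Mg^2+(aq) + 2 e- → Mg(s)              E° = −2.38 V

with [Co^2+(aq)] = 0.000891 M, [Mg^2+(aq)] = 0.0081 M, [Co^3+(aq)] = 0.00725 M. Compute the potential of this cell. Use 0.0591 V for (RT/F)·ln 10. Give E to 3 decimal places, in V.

+4.306 V

The Co³⁺/Co²⁺ couple has the more positive E°, so it is the cathode; Mg²⁺/Mg is the anode.
E°cell = E°cat − E°an = +1.81 − (−2.38) = +4.19 V; n = 2.
The balanced reaction is 2 Co^3+(aq) + Mg(s) → 2 Co^2+(aq) + Mg^2+(aq), so Q = ([Co^2+(aq)]^2·[Mg^2+(aq)]) / [Co^3+(aq)]^2 = 0.000122 and log Q = −3.912.
By the Nernst equation, E = +4.19 − (0.0591/2)·(−3.912) = +4.306 V.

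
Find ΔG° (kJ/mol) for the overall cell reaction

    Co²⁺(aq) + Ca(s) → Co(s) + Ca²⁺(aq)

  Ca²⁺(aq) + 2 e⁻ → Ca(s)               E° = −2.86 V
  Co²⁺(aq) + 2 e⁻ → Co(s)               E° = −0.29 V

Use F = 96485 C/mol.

In the reaction as written Co²⁺(aq) is reduced, so the Co²⁺/Co couple is the cathode and Ca²⁺/Ca is the anode.
E°cell = −0.29 − (−2.86) = +2.57 V; balancing electrons gives n = 2.
ΔG° = −nFE°cell = −(2)(96485)(+2.57) J/mol = −496 kJ/mol.

−496 kJ/mol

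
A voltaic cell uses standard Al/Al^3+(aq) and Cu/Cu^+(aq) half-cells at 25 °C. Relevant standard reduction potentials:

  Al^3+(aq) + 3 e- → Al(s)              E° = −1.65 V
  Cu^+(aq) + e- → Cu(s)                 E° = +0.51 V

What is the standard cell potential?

The Cu⁺/Cu couple has the higher E°, so Cu ion is reduced (cathode) and Al is oxidized (anode).
E°cell = E°(cathode) − E°(anode) = +0.51 − (−1.65) = +2.16 V.

+2.16 V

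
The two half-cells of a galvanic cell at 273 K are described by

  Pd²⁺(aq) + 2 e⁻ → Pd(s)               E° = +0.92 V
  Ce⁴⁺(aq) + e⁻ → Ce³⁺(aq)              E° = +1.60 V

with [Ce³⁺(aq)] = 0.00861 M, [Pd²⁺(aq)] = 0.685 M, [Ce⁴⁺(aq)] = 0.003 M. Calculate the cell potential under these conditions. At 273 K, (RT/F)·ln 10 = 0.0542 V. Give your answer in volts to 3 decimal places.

Since E°(Ce⁴⁺/Ce³⁺) > E°(Pd²⁺/Pd), Ce⁴⁺/Ce³⁺ serves as the cathode.
E°cell = E°cat − E°an = +1.60 − (+0.92) = +0.68 V; n = 2.
For the overall reaction 2 Ce⁴⁺(aq) + Pd(s) → 2 Ce³⁺(aq) + Pd²⁺(aq), Q = ([Ce³⁺(aq)]^2·[Pd²⁺(aq)]) / [Ce⁴⁺(aq)]^2 = 5.64, giving log Q = 0.751.
Applying E = E° − (RT ln10/nF)·log Q gives +0.68 − (0.0542/2)(0.751) = +0.660 V.

+0.660 V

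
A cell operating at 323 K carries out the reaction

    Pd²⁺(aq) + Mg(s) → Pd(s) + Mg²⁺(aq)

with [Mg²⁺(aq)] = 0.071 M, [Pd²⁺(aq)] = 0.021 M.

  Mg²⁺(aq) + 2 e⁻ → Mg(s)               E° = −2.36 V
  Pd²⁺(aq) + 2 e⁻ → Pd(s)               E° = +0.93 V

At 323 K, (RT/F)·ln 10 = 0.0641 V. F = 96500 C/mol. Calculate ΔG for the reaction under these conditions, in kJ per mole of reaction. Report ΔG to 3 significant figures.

With Pd²⁺/Pd reduced at the cathode, E°cell = +0.93 − (−2.36) = +3.29 V and n = 2.
Here Q = [Mg²⁺(aq)] / [Pd²⁺(aq)] = 3.38 (log Q = 0.529), giving E = +3.29 − (0.0641/2)·(0.529) = +3.2730 V.
Then ΔG = −nFE = −2 × 96500 × +3.2730 J/mol = −632 kJ/mol.

−632 kJ/mol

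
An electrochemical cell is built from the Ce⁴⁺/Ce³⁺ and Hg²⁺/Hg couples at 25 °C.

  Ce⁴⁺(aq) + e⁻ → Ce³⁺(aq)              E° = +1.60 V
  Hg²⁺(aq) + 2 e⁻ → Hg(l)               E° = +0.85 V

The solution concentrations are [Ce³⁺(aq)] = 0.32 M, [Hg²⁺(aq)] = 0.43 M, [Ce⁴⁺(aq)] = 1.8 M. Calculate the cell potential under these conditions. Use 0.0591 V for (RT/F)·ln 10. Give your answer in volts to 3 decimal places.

Ce⁴⁺/Ce³⁺ is reduced (cathode, E° = +1.60 V) and Hg²⁺/Hg is oxidized (anode).
E°cell = E°cat − E°an = +1.60 − (+0.85) = +0.75 V; n = 2.
The balanced reaction is 2 Ce⁴⁺(aq) + Hg(l) → 2 Ce³⁺(aq) + Hg²⁺(aq), so Q = ([Ce³⁺(aq)]^2·[Hg²⁺(aq)]) / [Ce⁴⁺(aq)]^2 = 0.0136 and log Q = −1.867.
Applying E = E° − (RT ln10/nF)·log Q gives +0.75 − (0.0591/2)(−1.867) = +0.805 V.

+0.805 V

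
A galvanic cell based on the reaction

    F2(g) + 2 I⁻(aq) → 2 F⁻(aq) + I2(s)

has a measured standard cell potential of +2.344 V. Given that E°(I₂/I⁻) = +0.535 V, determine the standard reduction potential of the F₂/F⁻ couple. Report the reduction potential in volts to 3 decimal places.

+2.879 V

In the reaction as written the F₂/F⁻ couple is reduced (cathode) and I₂/I⁻ is oxidized (anode), so E°cell = E°(F₂/F⁻) − E°(I₂/I⁻).
E°(F₂/F⁻) = E°cell + E°(anode) = +2.344 + (+0.535) = +2.879 V.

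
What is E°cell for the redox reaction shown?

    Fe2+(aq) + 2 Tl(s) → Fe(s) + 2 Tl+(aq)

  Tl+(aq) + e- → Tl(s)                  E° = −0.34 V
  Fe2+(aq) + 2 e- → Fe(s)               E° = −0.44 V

Fe2+(aq) gains electrons, so the Fe²⁺/Fe couple is the cathode; the Tl⁺/Tl couple is the anode.
E°cell = E°(cathode) − E°(anode) = −0.44 − (−0.34) = −0.10 V.

−0.10 V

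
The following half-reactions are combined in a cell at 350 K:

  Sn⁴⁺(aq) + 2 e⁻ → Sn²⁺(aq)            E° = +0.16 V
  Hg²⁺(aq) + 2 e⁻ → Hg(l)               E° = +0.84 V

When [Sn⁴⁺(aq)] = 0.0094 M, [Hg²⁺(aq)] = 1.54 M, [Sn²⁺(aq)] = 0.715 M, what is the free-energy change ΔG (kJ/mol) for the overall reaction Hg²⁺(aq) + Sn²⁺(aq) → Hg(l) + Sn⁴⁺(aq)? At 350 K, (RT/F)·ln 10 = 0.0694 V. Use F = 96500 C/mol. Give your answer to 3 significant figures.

−145 kJ/mol

E°cell = +0.84 − (+0.16) = +0.68 V; the balanced reaction transfers n = 2 electrons.
The reaction quotient is [Sn⁴⁺(aq)] / ([Hg²⁺(aq)]·[Sn²⁺(aq)]) = 0.00854; by Nernst, E = +0.68 − (0.0694/2)(−2.069) = +0.7518 V.
Then ΔG = −nFE = −2 × 96500 × +0.7518 J/mol = −145 kJ/mol.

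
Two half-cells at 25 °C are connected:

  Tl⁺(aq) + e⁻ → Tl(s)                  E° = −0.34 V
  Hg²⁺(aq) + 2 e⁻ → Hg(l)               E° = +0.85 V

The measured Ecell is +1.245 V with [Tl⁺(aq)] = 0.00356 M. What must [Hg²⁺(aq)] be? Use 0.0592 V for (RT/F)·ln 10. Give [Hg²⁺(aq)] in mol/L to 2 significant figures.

0.00091 M

Hg²⁺/Hg is the cathode (higher E°); E°cell = +0.85 − (−0.34) = +1.19 V with n = 2.
From the Nernst equation, log Q = n(E° − E)/0.0592 = 2·(+1.19 − (+1.245))/0.0592 = −1.858.
Balancing electrons gives Hg²⁺(aq) + 2 Tl(s) → Hg(l) + 2 Tl⁺(aq); thus Q = [Tl⁺(aq)]^2 / [Hg²⁺(aq)].
Isolating [Hg²⁺(aq)] in Q = 10^{−1.858} yields log [Hg²⁺(aq)] = −3.039, i.e. 0.00091 M.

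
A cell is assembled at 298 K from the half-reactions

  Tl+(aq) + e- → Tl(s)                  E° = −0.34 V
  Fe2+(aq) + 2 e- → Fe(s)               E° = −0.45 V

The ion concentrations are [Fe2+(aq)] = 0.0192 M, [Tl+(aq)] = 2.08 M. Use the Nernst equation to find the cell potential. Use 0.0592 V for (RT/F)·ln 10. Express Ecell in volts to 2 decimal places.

Since E°(Tl⁺/Tl) > E°(Fe²⁺/Fe), Tl⁺/Tl serves as the cathode.
E°cell = −0.34 − (−0.45) = +0.11 V, with n = 2 electrons transferred.
For the overall reaction 2 Tl+(aq) + Fe(s) → 2 Tl(s) + Fe2+(aq), Q = [Fe2+(aq)] / [Tl+(aq)]^2 = 0.00444, giving log Q = −2.353.
Applying E = E° − (RT ln10/nF)·log Q gives +0.11 − (0.0592/2)(−2.353) = +0.18 V.

+0.18 V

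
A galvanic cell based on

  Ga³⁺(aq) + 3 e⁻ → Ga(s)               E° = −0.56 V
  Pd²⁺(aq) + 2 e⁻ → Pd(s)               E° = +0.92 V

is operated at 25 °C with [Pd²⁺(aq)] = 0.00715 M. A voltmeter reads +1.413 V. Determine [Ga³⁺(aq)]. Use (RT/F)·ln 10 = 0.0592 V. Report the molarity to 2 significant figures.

Pd²⁺/Pd is the cathode (higher E°); E°cell = +0.92 − (−0.56) = +1.48 V with n = 6.
Since E = E° − (0.0592/n)·log Q, log Q = n(E° − E)/0.0592 = 6.791.
For 3 Pd²⁺(aq) + 2 Ga(s) → 3 Pd(s) + 2 Ga³⁺(aq), the reaction quotient is Q = [Ga³⁺(aq)]^2 / [Pd²⁺(aq)]^3.
Solving for the unknown gives log [Ga³⁺(aq)] = 0.177, so [Ga³⁺(aq)] ≈ 1.5 M.

1.5 M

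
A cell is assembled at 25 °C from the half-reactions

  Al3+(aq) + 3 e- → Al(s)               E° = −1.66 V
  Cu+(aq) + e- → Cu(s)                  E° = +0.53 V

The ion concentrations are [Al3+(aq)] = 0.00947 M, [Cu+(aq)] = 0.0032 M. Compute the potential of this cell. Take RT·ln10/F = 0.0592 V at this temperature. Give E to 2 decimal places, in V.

+2.08 V

Cu⁺/Cu is reduced (cathode, E° = +0.53 V) and Al³⁺/Al is oxidized (anode).
E°cell = +0.53 − (−1.66) = +2.19 V, with n = 3 electrons transferred.
The balanced reaction is 3 Cu+(aq) + Al(s) → 3 Cu(s) + Al3+(aq), so Q = [Al3+(aq)] / [Cu+(aq)]^3 = 2.89×10^5 and log Q = 5.461.
E = E° − (0.0592/n)·log Q = +2.19 − (0.0592/3)(5.461) = +2.08 V.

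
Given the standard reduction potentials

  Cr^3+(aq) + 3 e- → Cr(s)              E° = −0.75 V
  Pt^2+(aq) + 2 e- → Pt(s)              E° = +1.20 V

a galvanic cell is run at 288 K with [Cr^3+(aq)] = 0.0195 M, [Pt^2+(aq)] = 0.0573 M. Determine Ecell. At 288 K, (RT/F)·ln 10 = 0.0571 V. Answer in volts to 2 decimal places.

Since E°(Pt²⁺/Pt) > E°(Cr³⁺/Cr), Pt²⁺/Pt serves as the cathode.
The standard potential is +1.20 − (−0.75) = +1.95 V and the balanced reaction transfers n = 6 electrons.
Balancing gives 3 Pt^2+(aq) + 2 Cr(s) → 3 Pt(s) + 2 Cr^3+(aq); hence Q = [Cr^3+(aq)]^2 / [Pt^2+(aq)]^3 = 2.02 (log Q = 0.306).
Applying E = E° − (RT ln10/nF)·log Q gives +1.95 − (0.0571/6)(0.306) = +1.95 V.

+1.95 V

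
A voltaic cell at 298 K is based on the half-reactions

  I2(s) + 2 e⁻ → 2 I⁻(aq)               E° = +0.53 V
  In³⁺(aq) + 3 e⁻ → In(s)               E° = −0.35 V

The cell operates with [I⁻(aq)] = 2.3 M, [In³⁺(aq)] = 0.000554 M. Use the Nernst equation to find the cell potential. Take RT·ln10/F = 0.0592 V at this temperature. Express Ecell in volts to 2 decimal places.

+0.92 V

Since E°(I₂/I⁻) > E°(In³⁺/In), I₂/I⁻ serves as the cathode.
The standard potential is +0.53 − (−0.35) = +0.88 V and the balanced reaction transfers n = 6 electrons.
Balancing gives 3 I2(s) + 2 In(s) → 6 I⁻(aq) + 2 In³⁺(aq); hence Q = [I⁻(aq)]^6·[In³⁺(aq)]^2 = 4.54×10^−5 (log Q = −4.343).
By the Nernst equation, E = +0.88 − (0.0592/6)·(−4.343) = +0.92 V.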